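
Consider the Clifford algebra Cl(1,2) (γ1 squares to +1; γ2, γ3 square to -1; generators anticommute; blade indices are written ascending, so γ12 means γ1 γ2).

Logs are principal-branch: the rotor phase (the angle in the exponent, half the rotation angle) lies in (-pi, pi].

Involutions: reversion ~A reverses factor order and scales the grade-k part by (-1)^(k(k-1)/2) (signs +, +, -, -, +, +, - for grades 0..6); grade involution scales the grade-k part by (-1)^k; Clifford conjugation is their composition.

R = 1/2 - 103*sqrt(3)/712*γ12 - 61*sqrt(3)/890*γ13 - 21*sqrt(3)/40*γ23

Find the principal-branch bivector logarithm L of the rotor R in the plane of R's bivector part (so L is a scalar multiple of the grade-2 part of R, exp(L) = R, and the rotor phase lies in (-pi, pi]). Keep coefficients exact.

The scalar part of R is 1/2, which fixes the principal-branch rotor phase; the unit plane is then the bivector part divided by the sine of that phase, and L is that plane scaled by the phase.
Concretely: cos(phase) = 1/2 gives phase = ±pi/3, and since phase/sin(phase) is even the sign is immaterial: L = (phase/sin(phase)) * <R>_2 = (2*sqrt(3)*pi/9) * <R>_2.
Answer: -103*pi/1068*γ12 - 61*pi/1335*γ13 - 7*pi/20*γ23


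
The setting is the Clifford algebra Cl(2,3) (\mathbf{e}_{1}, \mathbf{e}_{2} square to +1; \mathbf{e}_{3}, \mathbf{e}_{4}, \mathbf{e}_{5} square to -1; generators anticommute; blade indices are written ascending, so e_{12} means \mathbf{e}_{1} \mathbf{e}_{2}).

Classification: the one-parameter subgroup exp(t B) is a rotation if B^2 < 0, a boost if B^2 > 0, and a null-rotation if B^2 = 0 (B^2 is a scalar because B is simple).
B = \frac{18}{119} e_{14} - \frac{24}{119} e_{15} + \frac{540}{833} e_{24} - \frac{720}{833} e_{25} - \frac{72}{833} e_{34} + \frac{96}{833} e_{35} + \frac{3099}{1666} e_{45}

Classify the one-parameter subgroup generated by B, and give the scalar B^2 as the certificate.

B^2 term by term: the squares give (\frac{18}{119})^2*(e_{14})^2 + (-\frac{24}{119})^2*(e_{15})^2 + (\frac{540}{833})^2*(e_{24})^2 + (-\frac{720}{833})^2*(e_{25})^2 + (-\frac{72}{833})^2*(e_{34})^2 + (\frac{96}{833})^2*(e_{35})^2 + (\frac{3099}{1666})^2*(e_{45})^2 = \frac{324}{14161}*(+1) + \frac{576}{14161}*(+1) + \frac{291600}{693889}*(+1) + \frac{518400}{693889}*(+1) + \frac{5184}{693889}*(-1) + \frac{9216}{693889}*(-1) + \frac{9603801}{2775556}*(-1) = -\frac{9}{4} (each basis 2-blade squares to minus the product of its generators' squares); cross terms between blades sharing an index anticommute and cancel; the commuting (index-disjoint) pairs give grade-4 terms 2*c*c'*(blade product), which cancel blade by blade — e_{1245}: \frac{25920}{99127} - \frac{25920}{99127} = 0; e_{1345}: -\frac{3456}{99127} + \frac{3456}{99127} = 0; e_{2345}: -\frac{103680}{693889} + \frac{103680}{693889} = 0 — confirming B is simple. So B^2 = -\frac{9}{4}.
Answer: rotation, certificate B^2 = -\frac{9}{4}. The invariant at work: B^2 = -\frac{9}{4} is unchanged by conjugation, hence its sign classifies the subgroup whatever basis B is written in.


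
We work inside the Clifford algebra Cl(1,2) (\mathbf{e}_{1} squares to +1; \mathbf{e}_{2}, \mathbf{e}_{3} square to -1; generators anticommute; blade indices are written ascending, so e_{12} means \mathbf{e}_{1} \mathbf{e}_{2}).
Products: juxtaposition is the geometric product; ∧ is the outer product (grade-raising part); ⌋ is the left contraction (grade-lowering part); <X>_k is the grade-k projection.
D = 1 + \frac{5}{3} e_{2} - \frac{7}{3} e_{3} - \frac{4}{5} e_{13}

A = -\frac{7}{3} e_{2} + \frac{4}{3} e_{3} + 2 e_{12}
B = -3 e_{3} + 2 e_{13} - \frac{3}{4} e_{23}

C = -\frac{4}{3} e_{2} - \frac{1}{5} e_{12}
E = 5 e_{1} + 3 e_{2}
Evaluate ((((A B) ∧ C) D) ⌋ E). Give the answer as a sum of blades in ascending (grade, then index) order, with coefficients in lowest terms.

step 1: 4 + \frac{8}{3} e_{1} - e_{2} - \frac{7}{4} e_{3} + \frac{3}{2} e_{13} + 3 e_{23} - \frac{4}{3} e_{123}
step 2: -\frac{16}{3} e_{2} - \frac{196}{45} e_{12} - \frac{7}{3} e_{23} + \frac{47}{20} e_{123}
step 3: \frac{80}{9} + \frac{196}{27} e_{1} - \frac{2002}{225} e_{2} - \frac{35}{9} e_{3} - \frac{133}{180} e_{12} + \frac{47}{12} e_{13} + \frac{497}{75} e_{23} + \frac{4453}{540} e_{123}
step 4: \frac{42518}{675} + \frac{400}{9} e_{1} + \frac{80}{3} e_{2}
Answer: \frac{42518}{675} + \frac{400}{9} e_{1} + \frac{80}{3} e_{2}


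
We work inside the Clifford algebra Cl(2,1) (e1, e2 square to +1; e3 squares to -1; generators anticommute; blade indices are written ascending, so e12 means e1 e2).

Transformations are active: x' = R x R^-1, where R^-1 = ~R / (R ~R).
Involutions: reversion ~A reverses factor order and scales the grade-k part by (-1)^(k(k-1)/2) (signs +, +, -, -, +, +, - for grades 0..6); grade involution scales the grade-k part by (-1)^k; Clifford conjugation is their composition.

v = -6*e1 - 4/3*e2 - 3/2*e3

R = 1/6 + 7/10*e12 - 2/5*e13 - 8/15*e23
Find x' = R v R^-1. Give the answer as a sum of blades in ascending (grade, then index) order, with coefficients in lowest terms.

~R = 1/6 - 7/10*e12 + 2/5*e13 + 8/15*e23, and R ~R = 11/150, so R^-1 = ~R / (11/150).
R v = -38/15*e1 + 143/45*e2 - 121/36*e3 + 97/60*e123
Answer: 18*e1 - 184/99*e2 + 3383/198*e3


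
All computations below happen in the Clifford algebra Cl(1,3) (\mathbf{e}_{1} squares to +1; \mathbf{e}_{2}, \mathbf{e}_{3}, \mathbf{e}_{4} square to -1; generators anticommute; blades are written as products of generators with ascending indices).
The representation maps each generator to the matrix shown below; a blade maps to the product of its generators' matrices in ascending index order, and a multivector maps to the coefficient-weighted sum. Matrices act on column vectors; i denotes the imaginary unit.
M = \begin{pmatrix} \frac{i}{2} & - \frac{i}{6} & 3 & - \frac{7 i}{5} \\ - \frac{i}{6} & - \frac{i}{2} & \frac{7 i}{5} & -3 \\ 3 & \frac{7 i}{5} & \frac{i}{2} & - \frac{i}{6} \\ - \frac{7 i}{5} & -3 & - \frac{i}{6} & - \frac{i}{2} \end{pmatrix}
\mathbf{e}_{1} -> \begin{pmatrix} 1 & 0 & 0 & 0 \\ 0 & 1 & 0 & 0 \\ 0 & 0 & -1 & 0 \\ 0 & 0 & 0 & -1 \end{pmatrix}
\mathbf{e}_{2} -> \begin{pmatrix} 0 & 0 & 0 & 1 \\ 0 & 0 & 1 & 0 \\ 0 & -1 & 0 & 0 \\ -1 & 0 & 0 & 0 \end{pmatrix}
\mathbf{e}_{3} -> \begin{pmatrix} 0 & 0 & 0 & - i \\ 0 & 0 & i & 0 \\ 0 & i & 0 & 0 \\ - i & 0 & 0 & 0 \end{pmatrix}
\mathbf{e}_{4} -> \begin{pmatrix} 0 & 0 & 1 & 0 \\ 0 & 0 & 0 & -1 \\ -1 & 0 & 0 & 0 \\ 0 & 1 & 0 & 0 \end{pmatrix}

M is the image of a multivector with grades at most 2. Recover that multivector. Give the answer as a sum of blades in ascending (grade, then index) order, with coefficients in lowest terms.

Method: the blade images are trace-orthogonal — tr(rho(e_A) rho(e_B)^-1) = 4 if A = B and 0 otherwise — and rho(e_A)^-1 = (e_A)^2 * rho(e_A) with (e_A)^2 = +1 or -1, so the coefficient of e_A in the preimage is (e_A)^2 * tr(M rho(e_A))/4.
Nonzero projections over blades of grade <= 2: e_{3}: (e_{3})^2 = -1, tr(M rho(e_{3})) = - \frac{28}{5}, coefficient \frac{7}{5}; e_{1} e_{4}: (e_{1} e_{4})^2 = +1, tr(M rho(e_{1} e_{4})) = 12, coefficient 3; e_{2} e_{3}: (e_{2} e_{3})^2 = -1, tr(M rho(e_{2} e_{3})) = 2, coefficient -\frac{1}{2}; e_{3} e_{4}: (e_{3} e_{4})^2 = -1, tr(M rho(e_{3} e_{4})) = - \frac{2}{3}, coefficient \frac{1}{6}. Every other blade of grade <= 2 projects to 0.
Answer: \frac{7}{5} e_{3} + 3 e_{1} e_{4} - \frac{1}{2} e_{2} e_{3} + \frac{1}{6} e_{3} e_{4}


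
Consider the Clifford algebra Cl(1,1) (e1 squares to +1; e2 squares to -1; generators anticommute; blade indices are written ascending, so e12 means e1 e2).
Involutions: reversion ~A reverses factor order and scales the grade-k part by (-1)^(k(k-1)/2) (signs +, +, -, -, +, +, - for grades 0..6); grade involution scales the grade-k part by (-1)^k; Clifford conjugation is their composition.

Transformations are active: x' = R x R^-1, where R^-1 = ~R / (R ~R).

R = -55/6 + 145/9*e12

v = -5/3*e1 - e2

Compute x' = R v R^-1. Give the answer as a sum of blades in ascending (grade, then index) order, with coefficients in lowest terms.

~R = -55/6 - 145/9*e12, and R ~R = -56875/324, so R^-1 = ~R / (-56875/324).
R v = 565/18*e1 + 1945/54*e2
Answer: 33749/6825*e1 + 10833/2275*e2


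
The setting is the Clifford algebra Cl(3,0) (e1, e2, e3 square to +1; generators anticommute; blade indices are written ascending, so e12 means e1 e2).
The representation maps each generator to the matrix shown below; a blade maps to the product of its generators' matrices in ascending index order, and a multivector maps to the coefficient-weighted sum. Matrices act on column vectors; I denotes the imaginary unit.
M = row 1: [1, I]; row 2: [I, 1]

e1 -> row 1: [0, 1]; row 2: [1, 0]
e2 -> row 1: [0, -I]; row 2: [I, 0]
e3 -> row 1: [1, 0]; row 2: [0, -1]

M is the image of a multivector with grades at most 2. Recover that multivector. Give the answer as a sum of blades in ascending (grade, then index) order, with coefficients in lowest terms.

Method: 1, rho(e1), rho(e2), rho(e3) form a trace-orthogonal basis of the 2x2 complex matrices (tr(X Y) = 2 if X = Y, else 0), so M = m0*1 + m1*rho(e1) + m2*rho(e2) + m3*rho(e3) with m0 = tr(M)/2 = 1, m1 = tr(M rho(e1))/2 = I, m2 = tr(M rho(e2))/2 = 0, m3 = tr(M rho(e3))/2 = 0.
Multiplying table entries, the bivector images are rho(e12) = I*rho(e3), rho(e13) = -I*rho(e2), rho(e23) = I*rho(e1); with real blade coefficients the real parts of m0..m3 are the coefficients of 1, e1, e2, e3 and the imaginary parts give the bivectors (e23: Im m1, e13: -Im m2, e12: Im m3).
Answer: 1 + e23


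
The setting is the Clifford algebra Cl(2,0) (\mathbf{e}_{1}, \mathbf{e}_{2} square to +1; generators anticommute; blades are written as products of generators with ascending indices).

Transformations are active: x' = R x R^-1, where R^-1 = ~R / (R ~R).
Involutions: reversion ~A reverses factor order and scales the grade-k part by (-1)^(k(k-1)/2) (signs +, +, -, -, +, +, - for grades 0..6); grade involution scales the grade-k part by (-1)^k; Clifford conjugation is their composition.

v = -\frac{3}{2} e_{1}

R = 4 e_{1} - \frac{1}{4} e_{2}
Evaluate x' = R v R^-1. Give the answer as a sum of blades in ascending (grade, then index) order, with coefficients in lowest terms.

~R = 4 e_{1} - \frac{1}{4} e_{2}, and R ~R = \frac{257}{16}, so R^-1 = ~R / (\frac{257}{16}).
R v = -6 - \frac{3}{8} e_{1} e_{2}
Answer: -\frac{765}{514} e_{1} + \frac{48}{257} e_{2}


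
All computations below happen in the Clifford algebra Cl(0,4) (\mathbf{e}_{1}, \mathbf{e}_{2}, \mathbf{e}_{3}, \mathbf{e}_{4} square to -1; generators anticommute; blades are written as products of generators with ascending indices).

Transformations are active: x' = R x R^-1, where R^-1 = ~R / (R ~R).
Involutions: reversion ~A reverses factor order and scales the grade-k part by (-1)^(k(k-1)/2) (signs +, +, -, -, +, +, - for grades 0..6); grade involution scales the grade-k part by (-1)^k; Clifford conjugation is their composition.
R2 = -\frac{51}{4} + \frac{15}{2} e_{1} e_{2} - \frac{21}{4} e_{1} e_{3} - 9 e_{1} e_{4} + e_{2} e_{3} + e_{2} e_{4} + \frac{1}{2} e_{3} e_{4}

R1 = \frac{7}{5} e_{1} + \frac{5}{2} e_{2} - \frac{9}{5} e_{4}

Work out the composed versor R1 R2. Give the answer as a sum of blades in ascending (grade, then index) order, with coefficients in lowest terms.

Distribute over the terms of R1 (each basis-blade product reordered to ascending indices, repeated generators contracted through their squares):
(\frac{7}{5} e_{1}) R2 = -\frac{357}{20} e_{1} - \frac{21}{2} e_{2} + \frac{147}{20} e_{3} + \frac{63}{5} e_{4} + \frac{7}{5} e_{1} e_{2} e_{3} + \frac{7}{5} e_{1} e_{2} e_{4} + \frac{7}{10} e_{1} e_{3} e_{4}
(\frac{5}{2} e_{2}) R2 = \frac{75}{4} e_{1} - \frac{255}{8} e_{2} - \frac{5}{2} e_{3} - \frac{5}{2} e_{4} + \frac{105}{8} e_{1} e_{2} e_{3} + \frac{45}{2} e_{1} e_{2} e_{4} + \frac{5}{4} e_{2} e_{3} e_{4}
(-\frac{9}{5} e_{4}) R2 = \frac{81}{5} e_{1} - \frac{9}{5} e_{2} - \frac{9}{10} e_{3} + \frac{459}{20} e_{4} - \frac{27}{2} e_{1} e_{2} e_{4} + \frac{189}{20} e_{1} e_{3} e_{4} - \frac{9}{5} e_{2} e_{3} e_{4}
Summing the partial products and collecting blades:
Answer: \frac{171}{10} e_{1} - \frac{1767}{40} e_{2} + \frac{79}{20} e_{3} + \frac{661}{20} e_{4} + \frac{581}{40} e_{1} e_{2} e_{3} + \frac{52}{5} e_{1} e_{2} e_{4} + \frac{203}{20} e_{1} e_{3} e_{4} - \frac{11}{20} e_{2} e_{3} e_{4}


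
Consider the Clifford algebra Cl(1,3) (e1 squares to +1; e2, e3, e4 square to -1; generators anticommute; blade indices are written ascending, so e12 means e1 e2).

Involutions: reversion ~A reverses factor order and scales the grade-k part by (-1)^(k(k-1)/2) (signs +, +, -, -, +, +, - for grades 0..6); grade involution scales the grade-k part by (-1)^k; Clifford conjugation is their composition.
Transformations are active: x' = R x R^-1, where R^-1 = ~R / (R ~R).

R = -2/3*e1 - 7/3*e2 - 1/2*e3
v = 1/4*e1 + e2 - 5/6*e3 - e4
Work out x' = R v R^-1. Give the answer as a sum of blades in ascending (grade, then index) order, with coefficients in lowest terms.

~R = -2/3*e1 - 7/3*e2 - 1/2*e3, and R ~R = -21/4, so R^-1 = ~R / (-21/4).
R v = 7/4 - 1/12*e12 + 49/72*e13 + 2/3*e14 + 22/9*e23 + 7/3*e24 + 1/2*e34
Answer: 7/36*e1 + 5/9*e2 + 7/6*e3 + e4


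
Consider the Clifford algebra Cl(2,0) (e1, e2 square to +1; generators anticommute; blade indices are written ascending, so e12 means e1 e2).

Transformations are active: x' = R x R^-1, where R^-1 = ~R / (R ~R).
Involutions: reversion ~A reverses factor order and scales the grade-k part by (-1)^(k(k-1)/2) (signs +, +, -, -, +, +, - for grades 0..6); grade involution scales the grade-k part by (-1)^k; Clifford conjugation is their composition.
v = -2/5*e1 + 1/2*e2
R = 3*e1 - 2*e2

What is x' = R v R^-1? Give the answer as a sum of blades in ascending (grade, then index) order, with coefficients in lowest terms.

~R = 3*e1 - 2*e2, and R ~R = 13, so R^-1 = ~R / (13).
R v = -11/5 + 7/10*e12
Answer: -8/13*e1 + 23/130*e2


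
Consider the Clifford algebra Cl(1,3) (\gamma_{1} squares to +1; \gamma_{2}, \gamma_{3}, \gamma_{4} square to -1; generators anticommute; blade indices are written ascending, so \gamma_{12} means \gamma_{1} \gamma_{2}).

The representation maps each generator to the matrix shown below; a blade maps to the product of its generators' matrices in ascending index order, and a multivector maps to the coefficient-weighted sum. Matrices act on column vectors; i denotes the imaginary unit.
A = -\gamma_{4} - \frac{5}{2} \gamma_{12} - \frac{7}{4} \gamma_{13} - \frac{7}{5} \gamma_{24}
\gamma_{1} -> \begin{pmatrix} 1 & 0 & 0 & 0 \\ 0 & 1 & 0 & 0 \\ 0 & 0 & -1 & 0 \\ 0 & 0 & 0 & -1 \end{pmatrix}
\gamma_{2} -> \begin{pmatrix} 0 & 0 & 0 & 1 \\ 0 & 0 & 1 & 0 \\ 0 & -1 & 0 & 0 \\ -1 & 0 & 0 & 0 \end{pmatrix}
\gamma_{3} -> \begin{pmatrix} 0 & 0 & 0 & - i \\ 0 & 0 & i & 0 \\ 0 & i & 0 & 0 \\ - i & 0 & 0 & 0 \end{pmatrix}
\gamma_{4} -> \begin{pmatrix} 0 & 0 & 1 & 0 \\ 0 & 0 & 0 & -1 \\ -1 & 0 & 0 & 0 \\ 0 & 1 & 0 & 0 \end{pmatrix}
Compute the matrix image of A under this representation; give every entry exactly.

Bivector images (products of the table entries): rho(\gamma_{12}) = rho(\gamma_{1})rho(\gamma_{2}) = \begin{pmatrix} 0 & 0 & 0 & 1 \\ 0 & 0 & 1 & 0 \\ 0 & 1 & 0 & 0 \\ 1 & 0 & 0 & 0 \end{pmatrix}; rho(\gamma_{13}) = rho(\gamma_{1})rho(\gamma_{3}) = \begin{pmatrix} 0 & 0 & 0 & - i \\ 0 & 0 & i & 0 \\ 0 & - i & 0 & 0 \\ i & 0 & 0 & 0 \end{pmatrix}; rho(\gamma_{24}) = rho(\gamma_{2})rho(\gamma_{4}) = \begin{pmatrix} 0 & 1 & 0 & 0 \\ -1 & 0 & 0 & 0 \\ 0 & 0 & 0 & 1 \\ 0 & 0 & -1 & 0 \end{pmatrix}.
M = (-1)*rho(\gamma_{4}) + (-\frac{5}{2})*rho(\gamma_{12}) + (-\frac{7}{4})*rho(\gamma_{13}) + (-\frac{7}{5})*rho(\gamma_{24}), summed entrywise:
Answer: \begin{pmatrix} 0 & - \frac{7}{5} & -1 & - \frac{5}{2} + \frac{7 i}{4} \\ \frac{7}{5} & 0 & - \frac{5}{2} - \frac{7 i}{4} & 1 \\ 1 & - \frac{5}{2} + \frac{7 i}{4} & 0 & - \frac{7}{5} \\ - \frac{5}{2} - \frac{7 i}{4} & -1 & \frac{7}{5} & 0 \end{pmatrix}


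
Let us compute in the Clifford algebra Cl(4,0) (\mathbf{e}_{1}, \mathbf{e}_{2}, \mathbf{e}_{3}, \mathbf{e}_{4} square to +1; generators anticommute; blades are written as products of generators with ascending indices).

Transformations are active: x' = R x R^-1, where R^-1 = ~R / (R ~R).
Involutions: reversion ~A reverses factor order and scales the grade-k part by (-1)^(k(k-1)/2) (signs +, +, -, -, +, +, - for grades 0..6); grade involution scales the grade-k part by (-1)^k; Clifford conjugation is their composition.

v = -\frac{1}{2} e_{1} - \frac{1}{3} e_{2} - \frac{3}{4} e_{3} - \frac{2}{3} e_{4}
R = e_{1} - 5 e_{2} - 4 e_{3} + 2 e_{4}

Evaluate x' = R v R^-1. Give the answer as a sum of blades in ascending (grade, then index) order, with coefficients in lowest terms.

~R = e_{1} - 5 e_{2} - 4 e_{3} + 2 e_{4}, and R ~R = 46, so R^-1 = ~R / (46).
R v = \frac{17}{6} - \frac{17}{6} e_{1} e_{2} - \frac{11}{4} e_{1} e_{3} + \frac{1}{3} e_{1} e_{4} + \frac{29}{12} e_{2} e_{3} + 4 e_{2} e_{4} + \frac{25}{6} e_{3} e_{4}
Answer: \frac{43}{69} e_{1} - \frac{13}{46} e_{2} + \frac{71}{276} e_{3} + \frac{21}{23} e_{4}


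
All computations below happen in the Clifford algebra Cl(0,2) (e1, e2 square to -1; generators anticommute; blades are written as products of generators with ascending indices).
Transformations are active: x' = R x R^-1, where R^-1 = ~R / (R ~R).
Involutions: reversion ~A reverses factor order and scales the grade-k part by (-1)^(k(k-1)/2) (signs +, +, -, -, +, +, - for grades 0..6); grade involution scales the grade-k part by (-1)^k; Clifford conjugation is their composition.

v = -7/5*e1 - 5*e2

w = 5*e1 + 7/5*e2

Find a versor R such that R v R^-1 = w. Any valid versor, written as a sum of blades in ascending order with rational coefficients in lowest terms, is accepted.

Construction: equal norms (both -674/25) license R = v + w = 18/5*e1 - 18/5*e2 — nothing changes along that direction, while (v - w)/2 changes sign, so v maps onto w.
Answer: 18/5*e1 - 18/5*e2


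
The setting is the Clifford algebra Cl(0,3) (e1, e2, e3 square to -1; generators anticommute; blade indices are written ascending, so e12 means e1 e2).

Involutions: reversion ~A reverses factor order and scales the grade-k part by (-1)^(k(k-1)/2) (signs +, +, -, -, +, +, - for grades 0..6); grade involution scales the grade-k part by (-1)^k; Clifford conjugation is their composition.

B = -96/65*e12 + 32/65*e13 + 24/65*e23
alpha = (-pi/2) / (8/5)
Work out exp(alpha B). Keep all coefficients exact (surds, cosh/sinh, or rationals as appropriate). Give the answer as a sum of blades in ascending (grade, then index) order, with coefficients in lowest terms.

B^2 term by term: the squares give (-96/65)^2*(e12)^2 + (32/65)^2*(e13)^2 + (24/65)^2*(e23)^2 = 9216/4225*(-1) + 1024/4225*(-1) + 576/4225*(-1) = -64/25 (each basis 2-blade squares to minus the product of its generators' squares); cross terms between blades sharing an index anticommute and cancel. So B^2 = -64/25.
B^2 = -64/25 — B^2 < 0, so the exponential closes trigonometrically: l = 8/5, alpha*l = -pi/2, so exp(alpha B) = cos(-pi/2) + (sin(-pi/2)/(8/5))*B = 0 + (-5/8)*B.
Answer: 12/13*e12 - 4/13*e13 - 3/13*e23


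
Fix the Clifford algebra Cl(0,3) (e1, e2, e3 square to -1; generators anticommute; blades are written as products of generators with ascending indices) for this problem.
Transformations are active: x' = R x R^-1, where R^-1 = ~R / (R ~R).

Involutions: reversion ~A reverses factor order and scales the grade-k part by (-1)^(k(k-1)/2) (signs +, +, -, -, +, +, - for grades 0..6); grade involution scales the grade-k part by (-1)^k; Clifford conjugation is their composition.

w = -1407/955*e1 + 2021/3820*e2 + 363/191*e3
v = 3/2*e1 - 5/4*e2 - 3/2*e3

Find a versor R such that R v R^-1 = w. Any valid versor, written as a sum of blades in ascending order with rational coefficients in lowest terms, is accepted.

Construction: equal norms (both -97/16) license R = v + w = 51/1910*e1 - 1377/1910*e2 + 153/382*e3 — nothing changes along that direction, while (v - w)/2 changes sign, so v maps onto w.
Answer: 51/1910*e1 - 1377/1910*e2 + 153/382*e3


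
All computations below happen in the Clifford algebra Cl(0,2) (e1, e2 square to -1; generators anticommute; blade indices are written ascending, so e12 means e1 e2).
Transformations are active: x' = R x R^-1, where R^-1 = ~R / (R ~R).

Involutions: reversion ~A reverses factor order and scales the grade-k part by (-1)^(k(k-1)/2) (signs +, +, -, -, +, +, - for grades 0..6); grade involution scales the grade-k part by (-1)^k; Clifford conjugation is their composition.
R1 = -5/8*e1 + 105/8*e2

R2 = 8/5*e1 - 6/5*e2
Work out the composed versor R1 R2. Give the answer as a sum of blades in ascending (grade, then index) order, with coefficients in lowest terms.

Distribute over the terms of R1 (each basis-blade product reordered to ascending indices, repeated generators contracted through their squares):
(-5/8*e1) R2 = 1 + 3/4*e12
(105/8*e2) R2 = 63/4 - 21*e12
Summing the partial products and collecting blades:
Answer: 67/4 - 81/4*e12


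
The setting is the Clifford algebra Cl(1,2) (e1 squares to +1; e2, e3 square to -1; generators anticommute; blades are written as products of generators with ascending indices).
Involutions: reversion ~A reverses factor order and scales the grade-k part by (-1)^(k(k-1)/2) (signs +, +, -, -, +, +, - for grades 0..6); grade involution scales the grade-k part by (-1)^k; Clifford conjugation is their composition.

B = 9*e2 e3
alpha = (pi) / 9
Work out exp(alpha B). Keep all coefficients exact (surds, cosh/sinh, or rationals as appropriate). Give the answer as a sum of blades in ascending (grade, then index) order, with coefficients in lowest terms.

B^2 = (9)^2*(e2 e3)^2 = 81*(-1) = -81 (a basis 2-blade squares to minus the product of its generators' squares).
B^2 = -81 — the negative square puts this in the circular regime; l = 9, alpha*l = pi, so exp(alpha B) = cos(pi) + (sin(pi)/9)*B = -1 + (0)*B.
Answer: -1


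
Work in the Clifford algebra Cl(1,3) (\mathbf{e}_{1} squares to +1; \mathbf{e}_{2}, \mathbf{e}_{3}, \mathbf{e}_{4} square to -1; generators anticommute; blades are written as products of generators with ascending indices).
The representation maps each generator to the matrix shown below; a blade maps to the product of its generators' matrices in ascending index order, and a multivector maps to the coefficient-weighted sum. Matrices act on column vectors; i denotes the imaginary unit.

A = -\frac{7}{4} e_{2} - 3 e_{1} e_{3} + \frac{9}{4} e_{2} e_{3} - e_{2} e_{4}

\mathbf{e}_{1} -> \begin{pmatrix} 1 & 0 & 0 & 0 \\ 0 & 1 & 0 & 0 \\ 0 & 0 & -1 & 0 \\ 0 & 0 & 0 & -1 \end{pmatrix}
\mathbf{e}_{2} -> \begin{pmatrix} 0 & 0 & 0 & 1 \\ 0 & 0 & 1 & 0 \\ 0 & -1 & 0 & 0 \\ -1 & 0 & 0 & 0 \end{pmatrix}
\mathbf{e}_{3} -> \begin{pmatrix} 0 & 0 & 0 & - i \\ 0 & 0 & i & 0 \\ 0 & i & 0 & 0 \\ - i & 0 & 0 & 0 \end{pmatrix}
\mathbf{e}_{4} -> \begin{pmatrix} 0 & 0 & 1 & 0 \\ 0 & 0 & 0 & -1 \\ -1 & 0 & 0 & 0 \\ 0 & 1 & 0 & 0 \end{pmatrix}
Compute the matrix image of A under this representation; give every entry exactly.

Bivector images (products of the table entries): rho(e_{1} e_{3}) = rho(\mathbf{e}_{1})rho(\mathbf{e}_{3}) = \begin{pmatrix} 0 & 0 & 0 & - i \\ 0 & 0 & i & 0 \\ 0 & - i & 0 & 0 \\ i & 0 & 0 & 0 \end{pmatrix}; rho(e_{2} e_{3}) = rho(\mathbf{e}_{2})rho(\mathbf{e}_{3}) = \begin{pmatrix} - i & 0 & 0 & 0 \\ 0 & i & 0 & 0 \\ 0 & 0 & - i & 0 \\ 0 & 0 & 0 & i \end{pmatrix}; rho(e_{2} e_{4}) = rho(\mathbf{e}_{2})rho(\mathbf{e}_{4}) = \begin{pmatrix} 0 & 1 & 0 & 0 \\ -1 & 0 & 0 & 0 \\ 0 & 0 & 0 & 1 \\ 0 & 0 & -1 & 0 \end{pmatrix}.
M = (-\frac{7}{4})*rho(e_{2}) + (-3)*rho(e_{1} e_{3}) + (\frac{9}{4})*rho(e_{2} e_{3}) + (-1)*rho(e_{2} e_{4}), summed entrywise:
Answer: \begin{pmatrix} - \frac{9 i}{4} & -1 & 0 & - \frac{7}{4} + 3 i \\ 1 & \frac{9 i}{4} & - \frac{7}{4} - 3 i & 0 \\ 0 & \frac{7}{4} + 3 i & - \frac{9 i}{4} & -1 \\ \frac{7}{4} - 3 i & 0 & 1 & \frac{9 i}{4} \end{pmatrix}


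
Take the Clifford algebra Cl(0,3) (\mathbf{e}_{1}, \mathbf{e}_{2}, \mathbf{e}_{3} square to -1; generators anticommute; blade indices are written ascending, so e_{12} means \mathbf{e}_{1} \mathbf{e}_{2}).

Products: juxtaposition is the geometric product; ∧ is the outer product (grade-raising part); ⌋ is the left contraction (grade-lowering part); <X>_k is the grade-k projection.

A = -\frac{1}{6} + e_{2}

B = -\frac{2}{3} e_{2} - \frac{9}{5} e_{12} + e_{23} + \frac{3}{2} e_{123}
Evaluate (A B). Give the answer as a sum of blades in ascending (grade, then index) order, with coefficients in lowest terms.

step 1: \frac{2}{3} - \frac{9}{5} e_{1} + \frac{1}{9} e_{2} - e_{3} + \frac{3}{10} e_{12} + \frac{3}{2} e_{13} - \frac{1}{6} e_{23} - \frac{1}{4} e_{123}
Answer: \frac{2}{3} - \frac{9}{5} e_{1} + \frac{1}{9} e_{2} - e_{3} + \frac{3}{10} e_{12} + \frac{3}{2} e_{13} - \frac{1}{6} e_{23} - \frac{1}{4} e_{123}


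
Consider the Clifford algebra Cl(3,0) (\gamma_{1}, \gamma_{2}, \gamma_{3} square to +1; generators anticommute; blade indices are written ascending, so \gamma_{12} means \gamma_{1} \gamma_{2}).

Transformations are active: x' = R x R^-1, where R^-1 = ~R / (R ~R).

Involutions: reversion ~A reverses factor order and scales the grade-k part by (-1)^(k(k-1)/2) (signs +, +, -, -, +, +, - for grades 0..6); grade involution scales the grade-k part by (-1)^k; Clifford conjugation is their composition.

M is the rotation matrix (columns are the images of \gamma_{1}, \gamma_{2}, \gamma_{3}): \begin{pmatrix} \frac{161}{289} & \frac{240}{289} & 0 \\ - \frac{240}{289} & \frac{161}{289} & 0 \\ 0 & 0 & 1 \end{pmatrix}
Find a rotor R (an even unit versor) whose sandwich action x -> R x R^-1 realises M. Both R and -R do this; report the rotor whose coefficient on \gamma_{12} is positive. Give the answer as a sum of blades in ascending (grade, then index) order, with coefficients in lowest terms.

Method: write R = a + b12*\gamma_{12} + b13*\gamma_{13} + b23*\gamma_{23} with a^2 + b12^2 + b13^2 + b23^2 = 1 (so R^-1 = ~R). Expanding the columns R e_j ~R gives tr M = 4a^2 - 1 and, from the antisymmetric part, M21 - M12 = -4a*b12, M13 - M31 = 4a*b13, M32 - M23 = -4a*b23.
Here tr M = \frac{611}{289}, so a^2 = (1 + tr M)/4 = \frac{225}{289} and a = ±\frac{15}{17}. Taking a = \frac{15}{17}: M21 - M12 = -\frac{480}{289}, M13 - M31 = 0, M32 - M23 = 0, giving b12 = \frac{8}{17}, b13 = 0, b23 = 0, i.e. R = \frac{15}{17} + \frac{8}{17} \gamma_{12}.
Its \gamma_{12} coefficient is already positive.
Answer: \frac{15}{17} + \frac{8}{17} \gamma_{12}. Why the constraint matters: R and -R act identically through the sandwich — M has trace \frac{611}{289} either way — so only the sign condition on \gamma_{12} picks one of the two preimages.


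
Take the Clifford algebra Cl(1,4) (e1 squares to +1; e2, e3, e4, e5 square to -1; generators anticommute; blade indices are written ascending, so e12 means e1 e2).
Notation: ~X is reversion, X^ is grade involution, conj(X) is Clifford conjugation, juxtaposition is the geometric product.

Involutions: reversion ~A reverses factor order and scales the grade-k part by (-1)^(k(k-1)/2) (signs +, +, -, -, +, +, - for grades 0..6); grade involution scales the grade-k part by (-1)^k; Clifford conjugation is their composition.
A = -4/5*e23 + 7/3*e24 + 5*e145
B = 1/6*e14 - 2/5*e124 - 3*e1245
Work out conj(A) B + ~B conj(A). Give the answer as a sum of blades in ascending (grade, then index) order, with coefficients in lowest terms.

first term: -14/15*e1 + 15*e2 + 5/6*e5 + 7/18*e12 - 7*e15 - 2*e25 - 8/25*e134 + 2/15*e1234 - 12/5*e1345
second term: 14/15*e1 - 15*e2 - 5/6*e5 + 7/18*e12 - 7*e15 - 2*e25 - 8/25*e134 - 2/15*e1234 + 12/5*e1345
Answer: 7/9*e12 - 14*e15 - 4*e25 - 16/25*e134


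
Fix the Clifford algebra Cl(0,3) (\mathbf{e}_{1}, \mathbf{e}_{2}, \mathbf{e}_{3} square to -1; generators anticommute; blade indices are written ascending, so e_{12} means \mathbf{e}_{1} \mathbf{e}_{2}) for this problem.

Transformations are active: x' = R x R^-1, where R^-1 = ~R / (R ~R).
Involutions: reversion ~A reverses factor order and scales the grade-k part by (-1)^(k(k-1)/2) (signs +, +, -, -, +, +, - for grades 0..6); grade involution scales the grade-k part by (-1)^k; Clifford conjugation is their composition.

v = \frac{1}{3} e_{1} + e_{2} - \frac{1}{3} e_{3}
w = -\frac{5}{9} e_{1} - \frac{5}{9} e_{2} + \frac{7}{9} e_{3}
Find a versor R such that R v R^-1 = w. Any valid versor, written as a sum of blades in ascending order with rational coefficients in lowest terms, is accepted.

Here q(v) = q(w) = -\frac{11}{9}; the classical choice R = v + w = -\frac{2}{9} e_{1} + \frac{4}{9} e_{2} + \frac{4}{9} e_{3} then realises v -> w under the sandwich.
Answer: -\frac{2}{9} e_{1} + \frac{4}{9} e_{2} + \frac{4}{9} e_{3}


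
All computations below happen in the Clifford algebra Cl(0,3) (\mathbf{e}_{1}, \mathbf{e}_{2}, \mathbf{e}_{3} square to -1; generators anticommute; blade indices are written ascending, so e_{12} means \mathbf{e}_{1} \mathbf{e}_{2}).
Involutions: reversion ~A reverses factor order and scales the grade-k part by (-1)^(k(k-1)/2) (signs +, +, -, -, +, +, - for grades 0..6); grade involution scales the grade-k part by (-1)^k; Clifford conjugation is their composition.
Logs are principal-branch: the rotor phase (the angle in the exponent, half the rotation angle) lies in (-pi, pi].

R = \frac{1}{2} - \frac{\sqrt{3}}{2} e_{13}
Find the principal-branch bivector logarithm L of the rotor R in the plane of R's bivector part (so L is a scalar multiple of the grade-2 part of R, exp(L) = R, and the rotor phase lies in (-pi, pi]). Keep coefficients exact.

The scalar part of R is \frac{1}{2}, and that scalar determines the rotor phase on the principal branch; recovering the unit plane as bivector-part over sine of the phase gives L = phase * plane.
Concretely: cos(phase) = \frac{1}{2} gives phase = ±\frac{\pi}{3}, and since phase/sin(phase) is even the sign is immaterial: L = (phase/sin(phase)) * <R>_2 = (\frac{2 \sqrt{3} \pi}{9}) * <R>_2.
Answer: - \frac{\pi}{3} e_{13}


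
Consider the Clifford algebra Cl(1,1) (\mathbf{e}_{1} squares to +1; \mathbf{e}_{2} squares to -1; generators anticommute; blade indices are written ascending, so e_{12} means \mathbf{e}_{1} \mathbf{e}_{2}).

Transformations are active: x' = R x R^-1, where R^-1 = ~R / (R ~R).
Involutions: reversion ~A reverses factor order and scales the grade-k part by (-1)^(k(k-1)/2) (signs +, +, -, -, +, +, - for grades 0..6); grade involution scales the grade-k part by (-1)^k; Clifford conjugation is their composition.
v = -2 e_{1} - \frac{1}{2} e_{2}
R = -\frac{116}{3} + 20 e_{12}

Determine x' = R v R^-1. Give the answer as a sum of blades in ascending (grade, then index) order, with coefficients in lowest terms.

~R = -\frac{116}{3} - 20 e_{12}, and R ~R = \frac{9856}{9}, so R^-1 = ~R / (\frac{9856}{9}).
R v = \frac{262}{3} e_{1} + \frac{178}{3} e_{2}
Answer: -\frac{2567}{616} e_{1} - \frac{2273}{616} e_{2}


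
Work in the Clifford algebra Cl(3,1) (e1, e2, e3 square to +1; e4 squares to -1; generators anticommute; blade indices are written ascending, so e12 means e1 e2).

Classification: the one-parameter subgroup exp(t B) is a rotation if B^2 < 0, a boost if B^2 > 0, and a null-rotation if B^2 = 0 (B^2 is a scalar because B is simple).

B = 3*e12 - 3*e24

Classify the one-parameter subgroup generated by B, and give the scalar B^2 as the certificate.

B^2 term by term: the squares give (3)^2*(e12)^2 + (-3)^2*(e24)^2 = 9*(-1) + 9*(+1) = 0 (each basis 2-blade squares to minus the product of its generators' squares); cross terms between blades sharing an index anticommute and cancel. So B^2 = 0.
Answer: null-rotation, certificate B^2 = 0. Key observation: B^2 = 0 is a conjugation invariant, so its sign decides the class regardless of the surface form of B.


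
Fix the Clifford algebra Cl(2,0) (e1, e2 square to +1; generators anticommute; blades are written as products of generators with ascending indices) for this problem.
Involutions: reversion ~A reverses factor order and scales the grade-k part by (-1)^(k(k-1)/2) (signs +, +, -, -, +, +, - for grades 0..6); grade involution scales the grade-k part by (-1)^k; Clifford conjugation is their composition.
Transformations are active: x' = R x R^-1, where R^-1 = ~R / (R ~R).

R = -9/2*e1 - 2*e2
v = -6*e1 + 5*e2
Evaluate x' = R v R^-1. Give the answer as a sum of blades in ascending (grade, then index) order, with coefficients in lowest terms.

~R = -9/2*e1 - 2*e2, and R ~R = 97/4, so R^-1 = ~R / (97/4).
R v = 17 - 69/2*e1 e2
Answer: -30/97*e1 - 757/97*e2


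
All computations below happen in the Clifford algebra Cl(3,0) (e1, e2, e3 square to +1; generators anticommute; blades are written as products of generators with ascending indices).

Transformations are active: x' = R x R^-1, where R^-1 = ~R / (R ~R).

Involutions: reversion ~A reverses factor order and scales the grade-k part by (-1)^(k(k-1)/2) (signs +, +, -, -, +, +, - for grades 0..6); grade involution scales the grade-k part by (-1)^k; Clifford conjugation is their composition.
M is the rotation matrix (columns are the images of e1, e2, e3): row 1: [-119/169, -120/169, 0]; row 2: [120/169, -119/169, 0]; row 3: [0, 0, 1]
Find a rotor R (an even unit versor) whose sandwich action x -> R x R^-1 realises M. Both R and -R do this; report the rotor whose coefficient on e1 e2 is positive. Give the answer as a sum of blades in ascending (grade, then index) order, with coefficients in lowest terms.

Method: write R = a + b12*e1 e2 + b13*e1 e3 + b23*e2 e3 with a^2 + b12^2 + b13^2 + b23^2 = 1 (so R^-1 = ~R). Expanding the columns R e_j ~R gives tr M = 4a^2 - 1 and, from the antisymmetric part, M21 - M12 = -4a*b12, M13 - M31 = 4a*b13, M32 - M23 = -4a*b23.
Here tr M = -69/169, so a^2 = (1 + tr M)/4 = 25/169 and a = ±5/13. Taking a = 5/13: M21 - M12 = 240/169, M13 - M31 = 0, M32 - M23 = 0, giving b12 = -12/13, b13 = 0, b23 = 0, i.e. R = 5/13 - 12/13*e1 e2.
Its e1 e2 coefficient is negative, so report the other preimage -R.
Answer: -5/13 + 12/13*e1 e2. Uniqueness: Spin(3) -> SO(3) maps R and -R to the same rotation of trace -69/169; fixing the sign of the e1 e2 coefficient removes the ambiguity.


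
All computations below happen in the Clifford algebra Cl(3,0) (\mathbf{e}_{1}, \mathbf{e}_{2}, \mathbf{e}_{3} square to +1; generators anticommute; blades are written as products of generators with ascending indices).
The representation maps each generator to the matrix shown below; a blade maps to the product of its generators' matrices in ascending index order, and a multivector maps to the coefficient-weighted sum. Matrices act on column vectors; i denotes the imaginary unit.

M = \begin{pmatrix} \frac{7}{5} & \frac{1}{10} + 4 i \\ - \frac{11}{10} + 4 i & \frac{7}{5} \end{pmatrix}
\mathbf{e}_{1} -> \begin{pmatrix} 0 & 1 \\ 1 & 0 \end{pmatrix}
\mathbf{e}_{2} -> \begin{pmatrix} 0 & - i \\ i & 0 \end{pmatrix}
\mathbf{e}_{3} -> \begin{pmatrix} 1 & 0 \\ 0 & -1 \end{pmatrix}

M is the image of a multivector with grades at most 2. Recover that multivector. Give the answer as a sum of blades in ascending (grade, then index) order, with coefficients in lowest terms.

Method: 1, rho(e_{1}), rho(e_{2}), rho(e_{3}) form a trace-orthogonal basis of the 2x2 complex matrices (tr(X Y) = 2 if X = Y, else 0), so M = m0*1 + m1*rho(e_{1}) + m2*rho(e_{2}) + m3*rho(e_{3}) with m0 = tr(M)/2 = \frac{7}{5}, m1 = tr(M rho(e_{1}))/2 = - \frac{1}{2} + 4 i, m2 = tr(M rho(e_{2}))/2 = \frac{3 i}{5}, m3 = tr(M rho(e_{3}))/2 = 0.
Multiplying table entries, the bivector images are rho(e_{1} e_{2}) = i*rho(e_{3}), rho(e_{1} e_{3}) = -i*rho(e_{2}), rho(e_{2} e_{3}) = i*rho(e_{1}); with real blade coefficients the real parts of m0..m3 are the coefficients of 1, e_{1}, e_{2}, e_{3} and the imaginary parts give the bivectors (e_{2} e_{3}: Im m1, e_{1} e_{3}: -Im m2, e_{1} e_{2}: Im m3).
Answer: \frac{7}{5} - \frac{1}{2} e_{1} - \frac{3}{5} e_{1} e_{3} + 4 e_{2} e_{3}


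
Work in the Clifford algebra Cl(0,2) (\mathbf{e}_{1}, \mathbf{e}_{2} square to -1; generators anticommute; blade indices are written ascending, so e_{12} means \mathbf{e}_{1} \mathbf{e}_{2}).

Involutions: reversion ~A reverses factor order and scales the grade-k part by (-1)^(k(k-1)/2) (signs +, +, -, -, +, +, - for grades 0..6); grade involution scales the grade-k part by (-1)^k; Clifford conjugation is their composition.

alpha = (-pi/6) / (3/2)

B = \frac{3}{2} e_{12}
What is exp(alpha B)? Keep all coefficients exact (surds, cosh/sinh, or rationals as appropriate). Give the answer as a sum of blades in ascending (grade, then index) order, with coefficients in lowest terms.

B^2 = (\frac{3}{2})^2*(e_{12})^2 = \frac{9}{4}*(-1) = -\frac{9}{4} (a basis 2-blade squares to minus the product of its generators' squares).
B^2 = -\frac{9}{4} — the series telescopes trigonometrically here: l = \frac{3}{2}, alpha*l = - \frac{\pi}{6}, so exp(alpha B) = cos(- \frac{\pi}{6}) + (sin(- \frac{\pi}{6})/(\frac{3}{2}))*B = \frac{\sqrt{3}}{2} + (- \frac{1}{3})*B.
Answer: \frac{\sqrt{3}}{2} - \frac{1}{2} e_{12}


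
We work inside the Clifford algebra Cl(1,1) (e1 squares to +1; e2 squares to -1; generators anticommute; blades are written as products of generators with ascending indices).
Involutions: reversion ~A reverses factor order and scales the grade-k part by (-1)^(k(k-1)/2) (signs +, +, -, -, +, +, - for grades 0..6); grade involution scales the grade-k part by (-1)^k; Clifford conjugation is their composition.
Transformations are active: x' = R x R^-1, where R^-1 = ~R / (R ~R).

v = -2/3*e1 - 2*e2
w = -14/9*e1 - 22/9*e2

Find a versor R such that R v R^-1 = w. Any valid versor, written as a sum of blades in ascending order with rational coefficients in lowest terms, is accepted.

The midline construction: v and w both square to -32/9, so reflecting in their sum -20/9*e1 - 40/9*e2 exchanges them.
Answer: -20/9*e1 - 40/9*e2


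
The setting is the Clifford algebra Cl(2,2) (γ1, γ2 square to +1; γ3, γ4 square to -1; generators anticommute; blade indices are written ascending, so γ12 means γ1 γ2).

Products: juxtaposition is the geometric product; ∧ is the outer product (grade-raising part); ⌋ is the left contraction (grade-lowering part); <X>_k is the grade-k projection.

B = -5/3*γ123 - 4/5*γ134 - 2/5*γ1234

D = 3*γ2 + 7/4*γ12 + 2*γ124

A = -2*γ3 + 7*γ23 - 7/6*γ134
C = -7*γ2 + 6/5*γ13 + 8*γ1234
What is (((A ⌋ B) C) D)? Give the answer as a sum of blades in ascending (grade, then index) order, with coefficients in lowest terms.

step 1: -14/15 - 35/3*γ1 - 7/15*γ2 - 10/3*γ12 - 6/5*γ14 - 4/5*γ124
step 2: 49/15 + 70/3*γ1 + 98/15*γ2 - 38/5*γ3 + 245/3*γ12 - 28/25*γ13 - 28/5*γ14 - 28/5*γ23 + 1892/75*γ34 + 14/25*γ123 - 42/5*γ124 + 56/15*γ134 - 6928/75*γ234 - 112/15*γ1234
step 3: -8407/60 + 7007/30*γ1 + 371/6*γ2 + 133/150*γ3 - 4459/30*γ4 + 4543/60*γ12 - 13247/75*γ13 + 182/15*γ14 + 1003/75*γ23 + 553/15*γ24 - 19888/75*γ34 - 9059/150*γ123 + 70/3*γ124 + 11284/75*γ134 + 5998/75*γ234 + 3011/75*γ1234
Answer: -8407/60 + 7007/30*γ1 + 371/6*γ2 + 133/150*γ3 - 4459/30*γ4 + 4543/60*γ12 - 13247/75*γ13 + 182/15*γ14 + 1003/75*γ23 + 553/15*γ24 - 19888/75*γ34 - 9059/150*γ123 + 70/3*γ124 + 11284/75*γ134 + 5998/75*γ234 + 3011/75*γ1234


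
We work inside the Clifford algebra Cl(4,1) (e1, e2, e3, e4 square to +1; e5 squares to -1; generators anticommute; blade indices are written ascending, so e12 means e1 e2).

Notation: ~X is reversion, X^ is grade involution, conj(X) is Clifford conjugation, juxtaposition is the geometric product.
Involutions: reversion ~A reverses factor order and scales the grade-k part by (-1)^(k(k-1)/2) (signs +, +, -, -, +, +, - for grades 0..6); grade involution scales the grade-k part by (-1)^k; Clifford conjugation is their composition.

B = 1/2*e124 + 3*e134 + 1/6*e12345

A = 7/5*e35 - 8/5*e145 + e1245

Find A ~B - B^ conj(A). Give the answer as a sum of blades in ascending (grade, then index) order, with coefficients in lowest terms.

first term: -1/6*e3 - 1/2*e5 - 4/15*e23 - 4/5*e25 - 24/5*e35 - 7/30*e124 - 21/5*e145 - 3*e235 + 7/10*e12345
second term: 1/6*e3 + 1/2*e5 + 4/15*e23 + 4/5*e25 + 24/5*e35 - 7/30*e124 - 21/5*e145 - 3*e235 - 7/10*e12345
Answer: -1/3*e3 - e5 - 8/15*e23 - 8/5*e25 - 48/5*e35 + 7/5*e12345


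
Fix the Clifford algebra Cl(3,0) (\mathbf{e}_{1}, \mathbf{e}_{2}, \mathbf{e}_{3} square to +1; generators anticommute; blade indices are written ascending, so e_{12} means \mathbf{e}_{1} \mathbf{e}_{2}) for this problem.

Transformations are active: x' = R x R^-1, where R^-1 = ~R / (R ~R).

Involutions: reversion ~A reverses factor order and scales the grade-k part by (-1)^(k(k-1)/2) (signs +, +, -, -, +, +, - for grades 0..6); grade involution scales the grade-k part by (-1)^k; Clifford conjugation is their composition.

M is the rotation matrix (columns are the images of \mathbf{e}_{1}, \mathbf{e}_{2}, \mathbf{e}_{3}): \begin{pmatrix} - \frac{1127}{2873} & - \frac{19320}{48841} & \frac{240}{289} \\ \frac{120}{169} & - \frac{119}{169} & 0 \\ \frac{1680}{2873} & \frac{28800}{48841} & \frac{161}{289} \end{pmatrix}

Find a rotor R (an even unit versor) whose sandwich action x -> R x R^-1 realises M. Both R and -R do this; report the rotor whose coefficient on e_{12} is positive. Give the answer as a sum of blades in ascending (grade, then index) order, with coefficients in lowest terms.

Method: write R = a + b12*e_{12} + b13*e_{13} + b23*e_{23} with a^2 + b12^2 + b13^2 + b23^2 = 1 (so R^-1 = ~R). Expanding the columns R e_j ~R gives tr M = 4a^2 - 1 and, from the antisymmetric part, M21 - M12 = -4a*b12, M13 - M31 = 4a*b13, M32 - M23 = -4a*b23.
Here tr M = -\frac{26341}{48841}, so a^2 = (1 + tr M)/4 = \frac{5625}{48841} and a = ±\frac{75}{221}. Taking a = \frac{75}{221}: M21 - M12 = \frac{54000}{48841}, M13 - M31 = \frac{12000}{48841}, M32 - M23 = \frac{28800}{48841}, giving b12 = -\frac{180}{221}, b13 = \frac{40}{221}, b23 = -\frac{96}{221}, i.e. R = \frac{75}{221} - \frac{180}{221} e_{12} + \frac{40}{221} e_{13} - \frac{96}{221} e_{23}.
Its e_{12} coefficient is negative, so report the other preimage -R.
Answer: -\frac{75}{221} + \frac{180}{221} e_{12} - \frac{40}{221} e_{13} + \frac{96}{221} e_{23}. Uniqueness: Spin(3) -> SO(3) maps R and -R to the same rotation of trace -\frac{26341}{48841}; fixing the sign of the e_{12} coefficient removes the ambiguity.
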